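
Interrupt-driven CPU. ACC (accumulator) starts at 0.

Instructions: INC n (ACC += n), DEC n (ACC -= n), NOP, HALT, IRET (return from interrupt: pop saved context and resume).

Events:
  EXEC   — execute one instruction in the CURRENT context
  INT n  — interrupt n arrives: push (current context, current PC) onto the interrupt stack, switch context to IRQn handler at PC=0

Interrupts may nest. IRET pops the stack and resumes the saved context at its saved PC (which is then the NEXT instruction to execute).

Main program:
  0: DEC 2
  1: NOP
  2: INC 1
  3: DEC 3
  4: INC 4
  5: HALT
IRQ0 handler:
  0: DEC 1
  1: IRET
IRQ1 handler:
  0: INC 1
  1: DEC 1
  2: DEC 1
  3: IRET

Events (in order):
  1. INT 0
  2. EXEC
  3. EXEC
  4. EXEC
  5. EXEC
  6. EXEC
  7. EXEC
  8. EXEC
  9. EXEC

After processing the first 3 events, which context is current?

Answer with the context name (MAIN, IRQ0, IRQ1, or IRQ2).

Answer: MAIN

Derivation:
Event 1 (INT 0): INT 0 arrives: push (MAIN, PC=0), enter IRQ0 at PC=0 (depth now 1)
Event 2 (EXEC): [IRQ0] PC=0: DEC 1 -> ACC=-1
Event 3 (EXEC): [IRQ0] PC=1: IRET -> resume MAIN at PC=0 (depth now 0)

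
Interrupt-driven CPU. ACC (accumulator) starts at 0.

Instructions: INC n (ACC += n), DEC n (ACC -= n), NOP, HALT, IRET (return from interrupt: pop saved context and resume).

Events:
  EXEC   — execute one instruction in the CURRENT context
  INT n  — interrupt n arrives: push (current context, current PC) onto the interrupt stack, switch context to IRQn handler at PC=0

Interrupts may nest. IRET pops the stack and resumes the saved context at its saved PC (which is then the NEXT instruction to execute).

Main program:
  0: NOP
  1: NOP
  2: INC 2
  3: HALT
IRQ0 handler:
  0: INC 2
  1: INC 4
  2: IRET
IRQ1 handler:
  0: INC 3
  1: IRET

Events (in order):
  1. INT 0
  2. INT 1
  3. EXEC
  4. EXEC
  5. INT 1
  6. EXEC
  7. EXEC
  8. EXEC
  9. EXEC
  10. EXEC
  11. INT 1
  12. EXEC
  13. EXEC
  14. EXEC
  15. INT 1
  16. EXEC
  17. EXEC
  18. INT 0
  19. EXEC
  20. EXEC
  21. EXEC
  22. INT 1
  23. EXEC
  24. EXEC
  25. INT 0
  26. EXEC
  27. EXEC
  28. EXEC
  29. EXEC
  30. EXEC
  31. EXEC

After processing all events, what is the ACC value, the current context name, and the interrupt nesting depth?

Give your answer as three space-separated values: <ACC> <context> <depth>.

Answer: 35 MAIN 0

Derivation:
Event 1 (INT 0): INT 0 arrives: push (MAIN, PC=0), enter IRQ0 at PC=0 (depth now 1)
Event 2 (INT 1): INT 1 arrives: push (IRQ0, PC=0), enter IRQ1 at PC=0 (depth now 2)
Event 3 (EXEC): [IRQ1] PC=0: INC 3 -> ACC=3
Event 4 (EXEC): [IRQ1] PC=1: IRET -> resume IRQ0 at PC=0 (depth now 1)
Event 5 (INT 1): INT 1 arrives: push (IRQ0, PC=0), enter IRQ1 at PC=0 (depth now 2)
Event 6 (EXEC): [IRQ1] PC=0: INC 3 -> ACC=6
Event 7 (EXEC): [IRQ1] PC=1: IRET -> resume IRQ0 at PC=0 (depth now 1)
Event 8 (EXEC): [IRQ0] PC=0: INC 2 -> ACC=8
Event 9 (EXEC): [IRQ0] PC=1: INC 4 -> ACC=12
Event 10 (EXEC): [IRQ0] PC=2: IRET -> resume MAIN at PC=0 (depth now 0)
Event 11 (INT 1): INT 1 arrives: push (MAIN, PC=0), enter IRQ1 at PC=0 (depth now 1)
Event 12 (EXEC): [IRQ1] PC=0: INC 3 -> ACC=15
Event 13 (EXEC): [IRQ1] PC=1: IRET -> resume MAIN at PC=0 (depth now 0)
Event 14 (EXEC): [MAIN] PC=0: NOP
Event 15 (INT 1): INT 1 arrives: push (MAIN, PC=1), enter IRQ1 at PC=0 (depth now 1)
Event 16 (EXEC): [IRQ1] PC=0: INC 3 -> ACC=18
Event 17 (EXEC): [IRQ1] PC=1: IRET -> resume MAIN at PC=1 (depth now 0)
Event 18 (INT 0): INT 0 arrives: push (MAIN, PC=1), enter IRQ0 at PC=0 (depth now 1)
Event 19 (EXEC): [IRQ0] PC=0: INC 2 -> ACC=20
Event 20 (EXEC): [IRQ0] PC=1: INC 4 -> ACC=24
Event 21 (EXEC): [IRQ0] PC=2: IRET -> resume MAIN at PC=1 (depth now 0)
Event 22 (INT 1): INT 1 arrives: push (MAIN, PC=1), enter IRQ1 at PC=0 (depth now 1)
Event 23 (EXEC): [IRQ1] PC=0: INC 3 -> ACC=27
Event 24 (EXEC): [IRQ1] PC=1: IRET -> resume MAIN at PC=1 (depth now 0)
Event 25 (INT 0): INT 0 arrives: push (MAIN, PC=1), enter IRQ0 at PC=0 (depth now 1)
Event 26 (EXEC): [IRQ0] PC=0: INC 2 -> ACC=29
Event 27 (EXEC): [IRQ0] PC=1: INC 4 -> ACC=33
Event 28 (EXEC): [IRQ0] PC=2: IRET -> resume MAIN at PC=1 (depth now 0)
Event 29 (EXEC): [MAIN] PC=1: NOP
Event 30 (EXEC): [MAIN] PC=2: INC 2 -> ACC=35
Event 31 (EXEC): [MAIN] PC=3: HALT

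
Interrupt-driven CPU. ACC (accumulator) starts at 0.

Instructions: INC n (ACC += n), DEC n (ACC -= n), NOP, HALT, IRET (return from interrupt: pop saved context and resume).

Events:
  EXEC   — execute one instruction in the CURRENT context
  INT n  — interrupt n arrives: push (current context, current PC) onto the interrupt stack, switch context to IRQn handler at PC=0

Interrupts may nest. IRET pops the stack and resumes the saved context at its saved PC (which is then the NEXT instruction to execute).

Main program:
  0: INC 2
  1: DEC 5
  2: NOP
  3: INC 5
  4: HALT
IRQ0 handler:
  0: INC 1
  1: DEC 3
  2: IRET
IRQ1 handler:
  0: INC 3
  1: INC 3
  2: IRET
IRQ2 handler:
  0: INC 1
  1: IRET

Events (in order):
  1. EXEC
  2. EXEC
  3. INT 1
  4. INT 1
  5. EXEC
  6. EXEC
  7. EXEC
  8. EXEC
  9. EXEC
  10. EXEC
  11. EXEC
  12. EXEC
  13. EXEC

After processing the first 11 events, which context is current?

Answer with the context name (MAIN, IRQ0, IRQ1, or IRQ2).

Event 1 (EXEC): [MAIN] PC=0: INC 2 -> ACC=2
Event 2 (EXEC): [MAIN] PC=1: DEC 5 -> ACC=-3
Event 3 (INT 1): INT 1 arrives: push (MAIN, PC=2), enter IRQ1 at PC=0 (depth now 1)
Event 4 (INT 1): INT 1 arrives: push (IRQ1, PC=0), enter IRQ1 at PC=0 (depth now 2)
Event 5 (EXEC): [IRQ1] PC=0: INC 3 -> ACC=0
Event 6 (EXEC): [IRQ1] PC=1: INC 3 -> ACC=3
Event 7 (EXEC): [IRQ1] PC=2: IRET -> resume IRQ1 at PC=0 (depth now 1)
Event 8 (EXEC): [IRQ1] PC=0: INC 3 -> ACC=6
Event 9 (EXEC): [IRQ1] PC=1: INC 3 -> ACC=9
Event 10 (EXEC): [IRQ1] PC=2: IRET -> resume MAIN at PC=2 (depth now 0)
Event 11 (EXEC): [MAIN] PC=2: NOP

Answer: MAIN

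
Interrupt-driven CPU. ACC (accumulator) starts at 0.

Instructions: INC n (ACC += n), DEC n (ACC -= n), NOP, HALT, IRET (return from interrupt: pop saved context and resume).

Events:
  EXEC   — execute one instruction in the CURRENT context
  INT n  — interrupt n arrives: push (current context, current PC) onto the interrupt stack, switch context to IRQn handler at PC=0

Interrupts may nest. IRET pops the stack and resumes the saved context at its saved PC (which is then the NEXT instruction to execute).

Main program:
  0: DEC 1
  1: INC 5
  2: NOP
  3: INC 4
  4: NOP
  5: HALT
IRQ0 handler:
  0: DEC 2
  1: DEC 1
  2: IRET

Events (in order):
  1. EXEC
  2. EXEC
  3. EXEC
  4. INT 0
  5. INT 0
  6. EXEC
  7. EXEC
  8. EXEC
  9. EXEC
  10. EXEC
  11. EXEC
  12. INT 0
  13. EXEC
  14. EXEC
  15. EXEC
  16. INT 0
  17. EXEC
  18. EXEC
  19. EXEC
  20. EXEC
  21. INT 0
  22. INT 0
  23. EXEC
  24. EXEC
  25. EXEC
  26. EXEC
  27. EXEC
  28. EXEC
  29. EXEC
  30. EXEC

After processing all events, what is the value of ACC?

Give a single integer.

Event 1 (EXEC): [MAIN] PC=0: DEC 1 -> ACC=-1
Event 2 (EXEC): [MAIN] PC=1: INC 5 -> ACC=4
Event 3 (EXEC): [MAIN] PC=2: NOP
Event 4 (INT 0): INT 0 arrives: push (MAIN, PC=3), enter IRQ0 at PC=0 (depth now 1)
Event 5 (INT 0): INT 0 arrives: push (IRQ0, PC=0), enter IRQ0 at PC=0 (depth now 2)
Event 6 (EXEC): [IRQ0] PC=0: DEC 2 -> ACC=2
Event 7 (EXEC): [IRQ0] PC=1: DEC 1 -> ACC=1
Event 8 (EXEC): [IRQ0] PC=2: IRET -> resume IRQ0 at PC=0 (depth now 1)
Event 9 (EXEC): [IRQ0] PC=0: DEC 2 -> ACC=-1
Event 10 (EXEC): [IRQ0] PC=1: DEC 1 -> ACC=-2
Event 11 (EXEC): [IRQ0] PC=2: IRET -> resume MAIN at PC=3 (depth now 0)
Event 12 (INT 0): INT 0 arrives: push (MAIN, PC=3), enter IRQ0 at PC=0 (depth now 1)
Event 13 (EXEC): [IRQ0] PC=0: DEC 2 -> ACC=-4
Event 14 (EXEC): [IRQ0] PC=1: DEC 1 -> ACC=-5
Event 15 (EXEC): [IRQ0] PC=2: IRET -> resume MAIN at PC=3 (depth now 0)
Event 16 (INT 0): INT 0 arrives: push (MAIN, PC=3), enter IRQ0 at PC=0 (depth now 1)
Event 17 (EXEC): [IRQ0] PC=0: DEC 2 -> ACC=-7
Event 18 (EXEC): [IRQ0] PC=1: DEC 1 -> ACC=-8
Event 19 (EXEC): [IRQ0] PC=2: IRET -> resume MAIN at PC=3 (depth now 0)
Event 20 (EXEC): [MAIN] PC=3: INC 4 -> ACC=-4
Event 21 (INT 0): INT 0 arrives: push (MAIN, PC=4), enter IRQ0 at PC=0 (depth now 1)
Event 22 (INT 0): INT 0 arrives: push (IRQ0, PC=0), enter IRQ0 at PC=0 (depth now 2)
Event 23 (EXEC): [IRQ0] PC=0: DEC 2 -> ACC=-6
Event 24 (EXEC): [IRQ0] PC=1: DEC 1 -> ACC=-7
Event 25 (EXEC): [IRQ0] PC=2: IRET -> resume IRQ0 at PC=0 (depth now 1)
Event 26 (EXEC): [IRQ0] PC=0: DEC 2 -> ACC=-9
Event 27 (EXEC): [IRQ0] PC=1: DEC 1 -> ACC=-10
Event 28 (EXEC): [IRQ0] PC=2: IRET -> resume MAIN at PC=4 (depth now 0)
Event 29 (EXEC): [MAIN] PC=4: NOP
Event 30 (EXEC): [MAIN] PC=5: HALT

Answer: -10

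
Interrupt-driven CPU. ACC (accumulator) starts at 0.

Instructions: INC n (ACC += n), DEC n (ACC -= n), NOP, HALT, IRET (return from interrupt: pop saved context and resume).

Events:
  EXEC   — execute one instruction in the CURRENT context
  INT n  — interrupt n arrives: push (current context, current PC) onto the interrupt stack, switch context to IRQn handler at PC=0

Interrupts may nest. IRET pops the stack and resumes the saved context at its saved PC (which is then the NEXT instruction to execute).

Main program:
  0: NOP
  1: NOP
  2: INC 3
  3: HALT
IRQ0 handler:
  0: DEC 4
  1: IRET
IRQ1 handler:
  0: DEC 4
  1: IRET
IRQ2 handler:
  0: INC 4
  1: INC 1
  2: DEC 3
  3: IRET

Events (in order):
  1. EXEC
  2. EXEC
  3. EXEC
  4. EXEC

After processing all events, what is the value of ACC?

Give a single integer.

Event 1 (EXEC): [MAIN] PC=0: NOP
Event 2 (EXEC): [MAIN] PC=1: NOP
Event 3 (EXEC): [MAIN] PC=2: INC 3 -> ACC=3
Event 4 (EXEC): [MAIN] PC=3: HALT

Answer: 3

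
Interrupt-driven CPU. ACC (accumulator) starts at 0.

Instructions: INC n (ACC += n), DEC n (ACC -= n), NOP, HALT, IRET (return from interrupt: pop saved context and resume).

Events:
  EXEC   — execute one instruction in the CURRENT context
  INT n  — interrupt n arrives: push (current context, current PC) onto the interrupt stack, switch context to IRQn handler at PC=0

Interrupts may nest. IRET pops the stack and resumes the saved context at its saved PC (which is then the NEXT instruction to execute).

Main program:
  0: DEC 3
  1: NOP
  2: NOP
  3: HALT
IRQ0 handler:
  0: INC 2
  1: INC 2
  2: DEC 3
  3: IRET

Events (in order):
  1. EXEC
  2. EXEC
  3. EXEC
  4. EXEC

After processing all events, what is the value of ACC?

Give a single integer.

Answer: -3

Derivation:
Event 1 (EXEC): [MAIN] PC=0: DEC 3 -> ACC=-3
Event 2 (EXEC): [MAIN] PC=1: NOP
Event 3 (EXEC): [MAIN] PC=2: NOP
Event 4 (EXEC): [MAIN] PC=3: HALT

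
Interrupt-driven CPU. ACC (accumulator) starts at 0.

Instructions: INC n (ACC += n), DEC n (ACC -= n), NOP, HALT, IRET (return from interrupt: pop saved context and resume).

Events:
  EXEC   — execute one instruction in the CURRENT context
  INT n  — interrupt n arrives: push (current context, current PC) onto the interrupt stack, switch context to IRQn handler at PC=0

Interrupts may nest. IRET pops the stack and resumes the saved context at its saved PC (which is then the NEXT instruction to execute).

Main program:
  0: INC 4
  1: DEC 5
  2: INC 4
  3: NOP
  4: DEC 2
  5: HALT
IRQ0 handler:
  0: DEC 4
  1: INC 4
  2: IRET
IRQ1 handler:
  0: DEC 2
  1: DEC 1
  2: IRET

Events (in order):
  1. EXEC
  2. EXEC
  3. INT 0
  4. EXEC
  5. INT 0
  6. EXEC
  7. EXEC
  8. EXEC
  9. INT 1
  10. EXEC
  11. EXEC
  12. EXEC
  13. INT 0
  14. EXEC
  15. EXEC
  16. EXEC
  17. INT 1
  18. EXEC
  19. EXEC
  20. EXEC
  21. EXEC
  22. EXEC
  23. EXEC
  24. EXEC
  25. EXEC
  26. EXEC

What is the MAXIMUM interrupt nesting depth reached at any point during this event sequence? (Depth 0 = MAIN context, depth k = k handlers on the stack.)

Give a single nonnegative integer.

Answer: 2

Derivation:
Event 1 (EXEC): [MAIN] PC=0: INC 4 -> ACC=4 [depth=0]
Event 2 (EXEC): [MAIN] PC=1: DEC 5 -> ACC=-1 [depth=0]
Event 3 (INT 0): INT 0 arrives: push (MAIN, PC=2), enter IRQ0 at PC=0 (depth now 1) [depth=1]
Event 4 (EXEC): [IRQ0] PC=0: DEC 4 -> ACC=-5 [depth=1]
Event 5 (INT 0): INT 0 arrives: push (IRQ0, PC=1), enter IRQ0 at PC=0 (depth now 2) [depth=2]
Event 6 (EXEC): [IRQ0] PC=0: DEC 4 -> ACC=-9 [depth=2]
Event 7 (EXEC): [IRQ0] PC=1: INC 4 -> ACC=-5 [depth=2]
Event 8 (EXEC): [IRQ0] PC=2: IRET -> resume IRQ0 at PC=1 (depth now 1) [depth=1]
Event 9 (INT 1): INT 1 arrives: push (IRQ0, PC=1), enter IRQ1 at PC=0 (depth now 2) [depth=2]
Event 10 (EXEC): [IRQ1] PC=0: DEC 2 -> ACC=-7 [depth=2]
Event 11 (EXEC): [IRQ1] PC=1: DEC 1 -> ACC=-8 [depth=2]
Event 12 (EXEC): [IRQ1] PC=2: IRET -> resume IRQ0 at PC=1 (depth now 1) [depth=1]
Event 13 (INT 0): INT 0 arrives: push (IRQ0, PC=1), enter IRQ0 at PC=0 (depth now 2) [depth=2]
Event 14 (EXEC): [IRQ0] PC=0: DEC 4 -> ACC=-12 [depth=2]
Event 15 (EXEC): [IRQ0] PC=1: INC 4 -> ACC=-8 [depth=2]
Event 16 (EXEC): [IRQ0] PC=2: IRET -> resume IRQ0 at PC=1 (depth now 1) [depth=1]
Event 17 (INT 1): INT 1 arrives: push (IRQ0, PC=1), enter IRQ1 at PC=0 (depth now 2) [depth=2]
Event 18 (EXEC): [IRQ1] PC=0: DEC 2 -> ACC=-10 [depth=2]
Event 19 (EXEC): [IRQ1] PC=1: DEC 1 -> ACC=-11 [depth=2]
Event 20 (EXEC): [IRQ1] PC=2: IRET -> resume IRQ0 at PC=1 (depth now 1) [depth=1]
Event 21 (EXEC): [IRQ0] PC=1: INC 4 -> ACC=-7 [depth=1]
Event 22 (EXEC): [IRQ0] PC=2: IRET -> resume MAIN at PC=2 (depth now 0) [depth=0]
Event 23 (EXEC): [MAIN] PC=2: INC 4 -> ACC=-3 [depth=0]
Event 24 (EXEC): [MAIN] PC=3: NOP [depth=0]
Event 25 (EXEC): [MAIN] PC=4: DEC 2 -> ACC=-5 [depth=0]
Event 26 (EXEC): [MAIN] PC=5: HALT [depth=0]
Max depth observed: 2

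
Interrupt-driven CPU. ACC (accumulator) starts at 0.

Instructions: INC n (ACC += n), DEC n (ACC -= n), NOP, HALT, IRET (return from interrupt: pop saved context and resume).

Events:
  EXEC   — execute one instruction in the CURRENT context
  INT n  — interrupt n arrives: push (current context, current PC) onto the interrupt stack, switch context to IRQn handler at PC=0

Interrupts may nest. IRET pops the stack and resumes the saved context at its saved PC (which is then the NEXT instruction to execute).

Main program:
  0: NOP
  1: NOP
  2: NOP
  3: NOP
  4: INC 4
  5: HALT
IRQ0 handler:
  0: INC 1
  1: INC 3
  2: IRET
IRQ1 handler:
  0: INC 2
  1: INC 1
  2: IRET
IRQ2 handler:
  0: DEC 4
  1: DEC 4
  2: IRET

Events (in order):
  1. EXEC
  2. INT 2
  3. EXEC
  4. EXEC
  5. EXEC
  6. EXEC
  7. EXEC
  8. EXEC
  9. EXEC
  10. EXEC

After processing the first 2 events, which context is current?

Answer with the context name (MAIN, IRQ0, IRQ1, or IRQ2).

Answer: IRQ2

Derivation:
Event 1 (EXEC): [MAIN] PC=0: NOP
Event 2 (INT 2): INT 2 arrives: push (MAIN, PC=1), enter IRQ2 at PC=0 (depth now 1)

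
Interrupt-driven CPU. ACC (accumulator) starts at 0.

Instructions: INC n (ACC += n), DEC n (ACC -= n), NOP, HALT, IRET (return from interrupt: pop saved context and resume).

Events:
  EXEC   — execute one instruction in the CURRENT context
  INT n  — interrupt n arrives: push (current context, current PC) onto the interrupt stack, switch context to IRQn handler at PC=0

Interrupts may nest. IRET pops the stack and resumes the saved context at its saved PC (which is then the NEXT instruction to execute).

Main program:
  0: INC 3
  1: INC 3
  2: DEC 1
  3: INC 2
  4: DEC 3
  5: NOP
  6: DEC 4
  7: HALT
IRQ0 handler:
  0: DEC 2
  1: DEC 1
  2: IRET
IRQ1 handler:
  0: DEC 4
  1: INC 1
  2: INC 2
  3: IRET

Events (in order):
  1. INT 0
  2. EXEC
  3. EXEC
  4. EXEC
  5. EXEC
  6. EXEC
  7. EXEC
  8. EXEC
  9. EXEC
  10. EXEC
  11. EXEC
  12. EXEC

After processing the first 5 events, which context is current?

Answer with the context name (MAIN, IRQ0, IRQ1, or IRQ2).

Answer: MAIN

Derivation:
Event 1 (INT 0): INT 0 arrives: push (MAIN, PC=0), enter IRQ0 at PC=0 (depth now 1)
Event 2 (EXEC): [IRQ0] PC=0: DEC 2 -> ACC=-2
Event 3 (EXEC): [IRQ0] PC=1: DEC 1 -> ACC=-3
Event 4 (EXEC): [IRQ0] PC=2: IRET -> resume MAIN at PC=0 (depth now 0)
Event 5 (EXEC): [MAIN] PC=0: INC 3 -> ACC=0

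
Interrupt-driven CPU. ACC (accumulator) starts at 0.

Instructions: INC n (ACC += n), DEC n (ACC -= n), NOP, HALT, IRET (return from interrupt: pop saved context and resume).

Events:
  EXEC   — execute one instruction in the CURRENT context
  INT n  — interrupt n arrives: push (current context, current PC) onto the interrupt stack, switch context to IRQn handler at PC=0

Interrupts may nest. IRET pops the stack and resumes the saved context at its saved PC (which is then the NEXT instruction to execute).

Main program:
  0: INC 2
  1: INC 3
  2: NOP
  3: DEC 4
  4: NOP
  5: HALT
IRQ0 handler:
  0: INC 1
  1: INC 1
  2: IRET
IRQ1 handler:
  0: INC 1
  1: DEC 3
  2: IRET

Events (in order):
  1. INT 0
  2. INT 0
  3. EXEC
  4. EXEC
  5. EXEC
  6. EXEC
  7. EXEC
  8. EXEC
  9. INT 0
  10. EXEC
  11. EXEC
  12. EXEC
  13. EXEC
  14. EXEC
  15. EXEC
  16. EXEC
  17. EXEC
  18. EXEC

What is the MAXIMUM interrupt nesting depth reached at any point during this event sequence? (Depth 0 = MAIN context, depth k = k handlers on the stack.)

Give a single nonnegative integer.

Event 1 (INT 0): INT 0 arrives: push (MAIN, PC=0), enter IRQ0 at PC=0 (depth now 1) [depth=1]
Event 2 (INT 0): INT 0 arrives: push (IRQ0, PC=0), enter IRQ0 at PC=0 (depth now 2) [depth=2]
Event 3 (EXEC): [IRQ0] PC=0: INC 1 -> ACC=1 [depth=2]
Event 4 (EXEC): [IRQ0] PC=1: INC 1 -> ACC=2 [depth=2]
Event 5 (EXEC): [IRQ0] PC=2: IRET -> resume IRQ0 at PC=0 (depth now 1) [depth=1]
Event 6 (EXEC): [IRQ0] PC=0: INC 1 -> ACC=3 [depth=1]
Event 7 (EXEC): [IRQ0] PC=1: INC 1 -> ACC=4 [depth=1]
Event 8 (EXEC): [IRQ0] PC=2: IRET -> resume MAIN at PC=0 (depth now 0) [depth=0]
Event 9 (INT 0): INT 0 arrives: push (MAIN, PC=0), enter IRQ0 at PC=0 (depth now 1) [depth=1]
Event 10 (EXEC): [IRQ0] PC=0: INC 1 -> ACC=5 [depth=1]
Event 11 (EXEC): [IRQ0] PC=1: INC 1 -> ACC=6 [depth=1]
Event 12 (EXEC): [IRQ0] PC=2: IRET -> resume MAIN at PC=0 (depth now 0) [depth=0]
Event 13 (EXEC): [MAIN] PC=0: INC 2 -> ACC=8 [depth=0]
Event 14 (EXEC): [MAIN] PC=1: INC 3 -> ACC=11 [depth=0]
Event 15 (EXEC): [MAIN] PC=2: NOP [depth=0]
Event 16 (EXEC): [MAIN] PC=3: DEC 4 -> ACC=7 [depth=0]
Event 17 (EXEC): [MAIN] PC=4: NOP [depth=0]
Event 18 (EXEC): [MAIN] PC=5: HALT [depth=0]
Max depth observed: 2

Answer: 2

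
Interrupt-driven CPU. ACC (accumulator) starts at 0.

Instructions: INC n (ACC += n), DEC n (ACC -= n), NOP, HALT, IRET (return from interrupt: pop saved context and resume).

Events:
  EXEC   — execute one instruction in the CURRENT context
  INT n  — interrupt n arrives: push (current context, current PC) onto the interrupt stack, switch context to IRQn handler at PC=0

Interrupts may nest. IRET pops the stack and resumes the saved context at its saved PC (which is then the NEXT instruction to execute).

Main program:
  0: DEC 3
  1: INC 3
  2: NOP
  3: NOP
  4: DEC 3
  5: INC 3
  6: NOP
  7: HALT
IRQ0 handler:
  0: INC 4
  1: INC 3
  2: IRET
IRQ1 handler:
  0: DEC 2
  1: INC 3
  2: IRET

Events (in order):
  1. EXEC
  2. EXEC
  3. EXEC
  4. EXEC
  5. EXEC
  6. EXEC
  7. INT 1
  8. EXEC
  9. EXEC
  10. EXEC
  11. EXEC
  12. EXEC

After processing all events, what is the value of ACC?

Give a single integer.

Answer: 1

Derivation:
Event 1 (EXEC): [MAIN] PC=0: DEC 3 -> ACC=-3
Event 2 (EXEC): [MAIN] PC=1: INC 3 -> ACC=0
Event 3 (EXEC): [MAIN] PC=2: NOP
Event 4 (EXEC): [MAIN] PC=3: NOP
Event 5 (EXEC): [MAIN] PC=4: DEC 3 -> ACC=-3
Event 6 (EXEC): [MAIN] PC=5: INC 3 -> ACC=0
Event 7 (INT 1): INT 1 arrives: push (MAIN, PC=6), enter IRQ1 at PC=0 (depth now 1)
Event 8 (EXEC): [IRQ1] PC=0: DEC 2 -> ACC=-2
Event 9 (EXEC): [IRQ1] PC=1: INC 3 -> ACC=1
Event 10 (EXEC): [IRQ1] PC=2: IRET -> resume MAIN at PC=6 (depth now 0)
Event 11 (EXEC): [MAIN] PC=6: NOP
Event 12 (EXEC): [MAIN] PC=7: HALT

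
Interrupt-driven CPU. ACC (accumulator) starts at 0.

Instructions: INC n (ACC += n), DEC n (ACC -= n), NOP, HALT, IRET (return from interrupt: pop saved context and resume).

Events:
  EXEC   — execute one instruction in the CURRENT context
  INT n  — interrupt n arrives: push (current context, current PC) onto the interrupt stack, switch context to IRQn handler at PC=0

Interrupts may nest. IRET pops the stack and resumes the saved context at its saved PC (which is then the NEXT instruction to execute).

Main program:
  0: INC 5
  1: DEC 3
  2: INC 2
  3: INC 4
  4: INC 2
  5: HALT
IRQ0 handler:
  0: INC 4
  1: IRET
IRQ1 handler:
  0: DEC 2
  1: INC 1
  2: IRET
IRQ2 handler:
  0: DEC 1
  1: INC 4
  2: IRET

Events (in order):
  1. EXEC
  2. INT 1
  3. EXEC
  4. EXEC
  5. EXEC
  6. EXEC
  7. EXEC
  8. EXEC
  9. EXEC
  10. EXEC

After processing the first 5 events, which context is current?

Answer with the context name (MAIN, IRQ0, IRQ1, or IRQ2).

Answer: MAIN

Derivation:
Event 1 (EXEC): [MAIN] PC=0: INC 5 -> ACC=5
Event 2 (INT 1): INT 1 arrives: push (MAIN, PC=1), enter IRQ1 at PC=0 (depth now 1)
Event 3 (EXEC): [IRQ1] PC=0: DEC 2 -> ACC=3
Event 4 (EXEC): [IRQ1] PC=1: INC 1 -> ACC=4
Event 5 (EXEC): [IRQ1] PC=2: IRET -> resume MAIN at PC=1 (depth now 0)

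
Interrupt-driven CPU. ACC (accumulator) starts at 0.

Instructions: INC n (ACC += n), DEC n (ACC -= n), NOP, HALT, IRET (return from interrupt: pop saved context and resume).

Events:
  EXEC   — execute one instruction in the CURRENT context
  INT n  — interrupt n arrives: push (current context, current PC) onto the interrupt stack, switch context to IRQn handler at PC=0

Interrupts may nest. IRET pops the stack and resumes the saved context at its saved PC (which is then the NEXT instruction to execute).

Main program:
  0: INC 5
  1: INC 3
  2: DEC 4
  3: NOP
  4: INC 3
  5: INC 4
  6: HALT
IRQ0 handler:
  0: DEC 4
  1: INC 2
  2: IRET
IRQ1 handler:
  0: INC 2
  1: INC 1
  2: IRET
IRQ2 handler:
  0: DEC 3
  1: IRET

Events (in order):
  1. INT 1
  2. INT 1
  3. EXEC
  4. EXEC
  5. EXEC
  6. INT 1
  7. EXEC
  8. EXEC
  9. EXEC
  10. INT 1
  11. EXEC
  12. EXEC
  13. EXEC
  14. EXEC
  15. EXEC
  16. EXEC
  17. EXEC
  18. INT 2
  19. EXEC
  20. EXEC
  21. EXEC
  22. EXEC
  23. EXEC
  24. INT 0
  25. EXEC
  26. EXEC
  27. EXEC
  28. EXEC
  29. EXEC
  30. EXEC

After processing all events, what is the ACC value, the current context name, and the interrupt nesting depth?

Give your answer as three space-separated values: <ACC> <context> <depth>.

Answer: 18 MAIN 0

Derivation:
Event 1 (INT 1): INT 1 arrives: push (MAIN, PC=0), enter IRQ1 at PC=0 (depth now 1)
Event 2 (INT 1): INT 1 arrives: push (IRQ1, PC=0), enter IRQ1 at PC=0 (depth now 2)
Event 3 (EXEC): [IRQ1] PC=0: INC 2 -> ACC=2
Event 4 (EXEC): [IRQ1] PC=1: INC 1 -> ACC=3
Event 5 (EXEC): [IRQ1] PC=2: IRET -> resume IRQ1 at PC=0 (depth now 1)
Event 6 (INT 1): INT 1 arrives: push (IRQ1, PC=0), enter IRQ1 at PC=0 (depth now 2)
Event 7 (EXEC): [IRQ1] PC=0: INC 2 -> ACC=5
Event 8 (EXEC): [IRQ1] PC=1: INC 1 -> ACC=6
Event 9 (EXEC): [IRQ1] PC=2: IRET -> resume IRQ1 at PC=0 (depth now 1)
Event 10 (INT 1): INT 1 arrives: push (IRQ1, PC=0), enter IRQ1 at PC=0 (depth now 2)
Event 11 (EXEC): [IRQ1] PC=0: INC 2 -> ACC=8
Event 12 (EXEC): [IRQ1] PC=1: INC 1 -> ACC=9
Event 13 (EXEC): [IRQ1] PC=2: IRET -> resume IRQ1 at PC=0 (depth now 1)
Event 14 (EXEC): [IRQ1] PC=0: INC 2 -> ACC=11
Event 15 (EXEC): [IRQ1] PC=1: INC 1 -> ACC=12
Event 16 (EXEC): [IRQ1] PC=2: IRET -> resume MAIN at PC=0 (depth now 0)
Event 17 (EXEC): [MAIN] PC=0: INC 5 -> ACC=17
Event 18 (INT 2): INT 2 arrives: push (MAIN, PC=1), enter IRQ2 at PC=0 (depth now 1)
Event 19 (EXEC): [IRQ2] PC=0: DEC 3 -> ACC=14
Event 20 (EXEC): [IRQ2] PC=1: IRET -> resume MAIN at PC=1 (depth now 0)
Event 21 (EXEC): [MAIN] PC=1: INC 3 -> ACC=17
Event 22 (EXEC): [MAIN] PC=2: DEC 4 -> ACC=13
Event 23 (EXEC): [MAIN] PC=3: NOP
Event 24 (INT 0): INT 0 arrives: push (MAIN, PC=4), enter IRQ0 at PC=0 (depth now 1)
Event 25 (EXEC): [IRQ0] PC=0: DEC 4 -> ACC=9
Event 26 (EXEC): [IRQ0] PC=1: INC 2 -> ACC=11
Event 27 (EXEC): [IRQ0] PC=2: IRET -> resume MAIN at PC=4 (depth now 0)
Event 28 (EXEC): [MAIN] PC=4: INC 3 -> ACC=14
Event 29 (EXEC): [MAIN] PC=5: INC 4 -> ACC=18
Event 30 (EXEC): [MAIN] PC=6: HALT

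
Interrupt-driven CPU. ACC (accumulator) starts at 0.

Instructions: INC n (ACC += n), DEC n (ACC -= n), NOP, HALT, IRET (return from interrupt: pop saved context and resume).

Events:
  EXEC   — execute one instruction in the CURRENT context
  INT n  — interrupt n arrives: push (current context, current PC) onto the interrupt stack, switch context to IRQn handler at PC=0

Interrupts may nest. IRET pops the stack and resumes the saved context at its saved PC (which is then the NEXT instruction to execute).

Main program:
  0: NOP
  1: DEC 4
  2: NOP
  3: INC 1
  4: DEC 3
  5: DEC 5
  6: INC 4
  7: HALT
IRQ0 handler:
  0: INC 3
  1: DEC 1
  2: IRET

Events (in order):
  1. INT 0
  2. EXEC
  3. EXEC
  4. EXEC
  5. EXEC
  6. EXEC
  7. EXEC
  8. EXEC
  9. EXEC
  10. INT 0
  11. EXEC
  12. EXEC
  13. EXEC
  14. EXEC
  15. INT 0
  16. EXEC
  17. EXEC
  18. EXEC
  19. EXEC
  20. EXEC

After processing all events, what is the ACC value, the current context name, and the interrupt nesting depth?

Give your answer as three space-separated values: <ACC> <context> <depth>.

Answer: -1 MAIN 0

Derivation:
Event 1 (INT 0): INT 0 arrives: push (MAIN, PC=0), enter IRQ0 at PC=0 (depth now 1)
Event 2 (EXEC): [IRQ0] PC=0: INC 3 -> ACC=3
Event 3 (EXEC): [IRQ0] PC=1: DEC 1 -> ACC=2
Event 4 (EXEC): [IRQ0] PC=2: IRET -> resume MAIN at PC=0 (depth now 0)
Event 5 (EXEC): [MAIN] PC=0: NOP
Event 6 (EXEC): [MAIN] PC=1: DEC 4 -> ACC=-2
Event 7 (EXEC): [MAIN] PC=2: NOP
Event 8 (EXEC): [MAIN] PC=3: INC 1 -> ACC=-1
Event 9 (EXEC): [MAIN] PC=4: DEC 3 -> ACC=-4
Event 10 (INT 0): INT 0 arrives: push (MAIN, PC=5), enter IRQ0 at PC=0 (depth now 1)
Event 11 (EXEC): [IRQ0] PC=0: INC 3 -> ACC=-1
Event 12 (EXEC): [IRQ0] PC=1: DEC 1 -> ACC=-2
Event 13 (EXEC): [IRQ0] PC=2: IRET -> resume MAIN at PC=5 (depth now 0)
Event 14 (EXEC): [MAIN] PC=5: DEC 5 -> ACC=-7
Event 15 (INT 0): INT 0 arrives: push (MAIN, PC=6), enter IRQ0 at PC=0 (depth now 1)
Event 16 (EXEC): [IRQ0] PC=0: INC 3 -> ACC=-4
Event 17 (EXEC): [IRQ0] PC=1: DEC 1 -> ACC=-5
Event 18 (EXEC): [IRQ0] PC=2: IRET -> resume MAIN at PC=6 (depth now 0)
Event 19 (EXEC): [MAIN] PC=6: INC 4 -> ACC=-1
Event 20 (EXEC): [MAIN] PC=7: HALT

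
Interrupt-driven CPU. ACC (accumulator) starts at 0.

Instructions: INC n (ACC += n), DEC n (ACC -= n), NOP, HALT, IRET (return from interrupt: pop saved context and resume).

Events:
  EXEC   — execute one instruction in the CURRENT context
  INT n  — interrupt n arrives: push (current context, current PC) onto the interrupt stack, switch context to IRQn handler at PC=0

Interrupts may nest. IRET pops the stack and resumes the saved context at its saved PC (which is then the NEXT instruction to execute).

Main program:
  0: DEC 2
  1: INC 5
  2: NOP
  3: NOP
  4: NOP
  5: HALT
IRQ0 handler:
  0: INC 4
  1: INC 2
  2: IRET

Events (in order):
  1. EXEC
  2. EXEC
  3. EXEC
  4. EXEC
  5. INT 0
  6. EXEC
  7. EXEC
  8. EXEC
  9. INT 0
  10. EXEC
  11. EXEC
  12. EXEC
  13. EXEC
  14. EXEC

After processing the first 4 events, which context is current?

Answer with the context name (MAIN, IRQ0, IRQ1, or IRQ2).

Answer: MAIN

Derivation:
Event 1 (EXEC): [MAIN] PC=0: DEC 2 -> ACC=-2
Event 2 (EXEC): [MAIN] PC=1: INC 5 -> ACC=3
Event 3 (EXEC): [MAIN] PC=2: NOP
Event 4 (EXEC): [MAIN] PC=3: NOP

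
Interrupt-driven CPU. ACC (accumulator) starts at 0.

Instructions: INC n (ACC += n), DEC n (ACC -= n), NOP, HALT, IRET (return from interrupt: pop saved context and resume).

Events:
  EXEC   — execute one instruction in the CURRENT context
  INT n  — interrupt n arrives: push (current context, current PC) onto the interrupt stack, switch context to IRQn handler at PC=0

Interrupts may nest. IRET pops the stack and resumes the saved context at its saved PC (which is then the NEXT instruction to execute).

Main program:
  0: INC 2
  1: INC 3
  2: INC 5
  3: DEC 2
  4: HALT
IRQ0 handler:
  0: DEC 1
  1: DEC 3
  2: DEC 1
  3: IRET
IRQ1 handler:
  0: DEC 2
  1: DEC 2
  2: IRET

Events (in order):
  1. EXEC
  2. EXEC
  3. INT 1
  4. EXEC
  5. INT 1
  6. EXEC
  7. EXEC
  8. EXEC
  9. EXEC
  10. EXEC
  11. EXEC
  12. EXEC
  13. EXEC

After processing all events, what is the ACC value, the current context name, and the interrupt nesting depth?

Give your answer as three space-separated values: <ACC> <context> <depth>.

Event 1 (EXEC): [MAIN] PC=0: INC 2 -> ACC=2
Event 2 (EXEC): [MAIN] PC=1: INC 3 -> ACC=5
Event 3 (INT 1): INT 1 arrives: push (MAIN, PC=2), enter IRQ1 at PC=0 (depth now 1)
Event 4 (EXEC): [IRQ1] PC=0: DEC 2 -> ACC=3
Event 5 (INT 1): INT 1 arrives: push (IRQ1, PC=1), enter IRQ1 at PC=0 (depth now 2)
Event 6 (EXEC): [IRQ1] PC=0: DEC 2 -> ACC=1
Event 7 (EXEC): [IRQ1] PC=1: DEC 2 -> ACC=-1
Event 8 (EXEC): [IRQ1] PC=2: IRET -> resume IRQ1 at PC=1 (depth now 1)
Event 9 (EXEC): [IRQ1] PC=1: DEC 2 -> ACC=-3
Event 10 (EXEC): [IRQ1] PC=2: IRET -> resume MAIN at PC=2 (depth now 0)
Event 11 (EXEC): [MAIN] PC=2: INC 5 -> ACC=2
Event 12 (EXEC): [MAIN] PC=3: DEC 2 -> ACC=0
Event 13 (EXEC): [MAIN] PC=4: HALT

Answer: 0 MAIN 0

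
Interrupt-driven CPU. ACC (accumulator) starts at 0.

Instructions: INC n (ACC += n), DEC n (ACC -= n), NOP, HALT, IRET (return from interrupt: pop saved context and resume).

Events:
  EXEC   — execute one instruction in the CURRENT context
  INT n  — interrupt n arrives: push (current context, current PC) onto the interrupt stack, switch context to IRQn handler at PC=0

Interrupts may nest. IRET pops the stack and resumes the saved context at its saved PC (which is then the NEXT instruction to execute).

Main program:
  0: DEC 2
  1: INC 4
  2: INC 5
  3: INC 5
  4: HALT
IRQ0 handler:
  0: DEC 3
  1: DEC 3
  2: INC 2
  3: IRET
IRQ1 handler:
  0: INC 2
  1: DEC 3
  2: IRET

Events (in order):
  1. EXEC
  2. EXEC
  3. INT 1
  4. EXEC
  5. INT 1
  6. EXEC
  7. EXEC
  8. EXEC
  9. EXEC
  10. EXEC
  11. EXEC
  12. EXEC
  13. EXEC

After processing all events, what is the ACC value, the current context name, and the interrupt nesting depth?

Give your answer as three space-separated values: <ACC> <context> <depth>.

Event 1 (EXEC): [MAIN] PC=0: DEC 2 -> ACC=-2
Event 2 (EXEC): [MAIN] PC=1: INC 4 -> ACC=2
Event 3 (INT 1): INT 1 arrives: push (MAIN, PC=2), enter IRQ1 at PC=0 (depth now 1)
Event 4 (EXEC): [IRQ1] PC=0: INC 2 -> ACC=4
Event 5 (INT 1): INT 1 arrives: push (IRQ1, PC=1), enter IRQ1 at PC=0 (depth now 2)
Event 6 (EXEC): [IRQ1] PC=0: INC 2 -> ACC=6
Event 7 (EXEC): [IRQ1] PC=1: DEC 3 -> ACC=3
Event 8 (EXEC): [IRQ1] PC=2: IRET -> resume IRQ1 at PC=1 (depth now 1)
Event 9 (EXEC): [IRQ1] PC=1: DEC 3 -> ACC=0
Event 10 (EXEC): [IRQ1] PC=2: IRET -> resume MAIN at PC=2 (depth now 0)
Event 11 (EXEC): [MAIN] PC=2: INC 5 -> ACC=5
Event 12 (EXEC): [MAIN] PC=3: INC 5 -> ACC=10
Event 13 (EXEC): [MAIN] PC=4: HALT

Answer: 10 MAIN 0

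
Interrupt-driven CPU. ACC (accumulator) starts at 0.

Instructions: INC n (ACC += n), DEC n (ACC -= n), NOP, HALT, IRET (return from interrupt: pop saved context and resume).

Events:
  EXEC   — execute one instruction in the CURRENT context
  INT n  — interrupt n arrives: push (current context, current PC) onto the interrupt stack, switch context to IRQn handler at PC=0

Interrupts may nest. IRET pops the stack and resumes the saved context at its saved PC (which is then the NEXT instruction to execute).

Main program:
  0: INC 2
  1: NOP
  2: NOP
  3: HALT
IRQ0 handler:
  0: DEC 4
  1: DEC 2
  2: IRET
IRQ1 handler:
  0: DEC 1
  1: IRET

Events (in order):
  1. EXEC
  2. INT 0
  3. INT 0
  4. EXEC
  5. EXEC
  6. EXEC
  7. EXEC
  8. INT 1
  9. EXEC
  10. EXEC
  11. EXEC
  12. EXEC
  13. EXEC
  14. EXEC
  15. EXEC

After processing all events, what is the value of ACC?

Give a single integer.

Event 1 (EXEC): [MAIN] PC=0: INC 2 -> ACC=2
Event 2 (INT 0): INT 0 arrives: push (MAIN, PC=1), enter IRQ0 at PC=0 (depth now 1)
Event 3 (INT 0): INT 0 arrives: push (IRQ0, PC=0), enter IRQ0 at PC=0 (depth now 2)
Event 4 (EXEC): [IRQ0] PC=0: DEC 4 -> ACC=-2
Event 5 (EXEC): [IRQ0] PC=1: DEC 2 -> ACC=-4
Event 6 (EXEC): [IRQ0] PC=2: IRET -> resume IRQ0 at PC=0 (depth now 1)
Event 7 (EXEC): [IRQ0] PC=0: DEC 4 -> ACC=-8
Event 8 (INT 1): INT 1 arrives: push (IRQ0, PC=1), enter IRQ1 at PC=0 (depth now 2)
Event 9 (EXEC): [IRQ1] PC=0: DEC 1 -> ACC=-9
Event 10 (EXEC): [IRQ1] PC=1: IRET -> resume IRQ0 at PC=1 (depth now 1)
Event 11 (EXEC): [IRQ0] PC=1: DEC 2 -> ACC=-11
Event 12 (EXEC): [IRQ0] PC=2: IRET -> resume MAIN at PC=1 (depth now 0)
Event 13 (EXEC): [MAIN] PC=1: NOP
Event 14 (EXEC): [MAIN] PC=2: NOP
Event 15 (EXEC): [MAIN] PC=3: HALT

Answer: -11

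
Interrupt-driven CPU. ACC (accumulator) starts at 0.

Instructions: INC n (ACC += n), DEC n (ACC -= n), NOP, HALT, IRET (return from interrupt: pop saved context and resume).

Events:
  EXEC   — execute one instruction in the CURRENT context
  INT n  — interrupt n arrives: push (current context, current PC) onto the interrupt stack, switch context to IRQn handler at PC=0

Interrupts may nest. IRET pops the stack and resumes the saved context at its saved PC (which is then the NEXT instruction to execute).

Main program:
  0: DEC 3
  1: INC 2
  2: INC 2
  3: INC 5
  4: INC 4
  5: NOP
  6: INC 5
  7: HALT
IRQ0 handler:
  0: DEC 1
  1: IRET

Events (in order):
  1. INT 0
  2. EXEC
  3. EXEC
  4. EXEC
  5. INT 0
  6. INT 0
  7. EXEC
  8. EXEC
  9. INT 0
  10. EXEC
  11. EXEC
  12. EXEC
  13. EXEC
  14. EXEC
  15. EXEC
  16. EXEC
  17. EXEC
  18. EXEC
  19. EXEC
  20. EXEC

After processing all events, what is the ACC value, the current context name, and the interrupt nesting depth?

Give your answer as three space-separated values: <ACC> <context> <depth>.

Answer: 11 MAIN 0

Derivation:
Event 1 (INT 0): INT 0 arrives: push (MAIN, PC=0), enter IRQ0 at PC=0 (depth now 1)
Event 2 (EXEC): [IRQ0] PC=0: DEC 1 -> ACC=-1
Event 3 (EXEC): [IRQ0] PC=1: IRET -> resume MAIN at PC=0 (depth now 0)
Event 4 (EXEC): [MAIN] PC=0: DEC 3 -> ACC=-4
Event 5 (INT 0): INT 0 arrives: push (MAIN, PC=1), enter IRQ0 at PC=0 (depth now 1)
Event 6 (INT 0): INT 0 arrives: push (IRQ0, PC=0), enter IRQ0 at PC=0 (depth now 2)
Event 7 (EXEC): [IRQ0] PC=0: DEC 1 -> ACC=-5
Event 8 (EXEC): [IRQ0] PC=1: IRET -> resume IRQ0 at PC=0 (depth now 1)
Event 9 (INT 0): INT 0 arrives: push (IRQ0, PC=0), enter IRQ0 at PC=0 (depth now 2)
Event 10 (EXEC): [IRQ0] PC=0: DEC 1 -> ACC=-6
Event 11 (EXEC): [IRQ0] PC=1: IRET -> resume IRQ0 at PC=0 (depth now 1)
Event 12 (EXEC): [IRQ0] PC=0: DEC 1 -> ACC=-7
Event 13 (EXEC): [IRQ0] PC=1: IRET -> resume MAIN at PC=1 (depth now 0)
Event 14 (EXEC): [MAIN] PC=1: INC 2 -> ACC=-5
Event 15 (EXEC): [MAIN] PC=2: INC 2 -> ACC=-3
Event 16 (EXEC): [MAIN] PC=3: INC 5 -> ACC=2
Event 17 (EXEC): [MAIN] PC=4: INC 4 -> ACC=6
Event 18 (EXEC): [MAIN] PC=5: NOP
Event 19 (EXEC): [MAIN] PC=6: INC 5 -> ACC=11
Event 20 (EXEC): [MAIN] PC=7: HALT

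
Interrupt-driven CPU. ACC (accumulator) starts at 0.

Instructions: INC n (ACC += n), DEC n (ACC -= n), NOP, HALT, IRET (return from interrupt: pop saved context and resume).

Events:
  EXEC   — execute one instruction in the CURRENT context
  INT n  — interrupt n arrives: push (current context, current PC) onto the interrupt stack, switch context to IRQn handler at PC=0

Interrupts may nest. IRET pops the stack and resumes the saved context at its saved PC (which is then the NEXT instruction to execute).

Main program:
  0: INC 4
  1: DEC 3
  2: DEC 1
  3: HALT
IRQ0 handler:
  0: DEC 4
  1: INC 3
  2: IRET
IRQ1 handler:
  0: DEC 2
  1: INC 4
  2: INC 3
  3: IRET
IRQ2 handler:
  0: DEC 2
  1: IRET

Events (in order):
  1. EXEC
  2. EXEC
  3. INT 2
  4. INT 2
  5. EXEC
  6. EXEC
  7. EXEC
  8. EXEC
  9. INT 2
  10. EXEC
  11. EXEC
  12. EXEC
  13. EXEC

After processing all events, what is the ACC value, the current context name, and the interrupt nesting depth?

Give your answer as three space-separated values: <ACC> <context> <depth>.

Event 1 (EXEC): [MAIN] PC=0: INC 4 -> ACC=4
Event 2 (EXEC): [MAIN] PC=1: DEC 3 -> ACC=1
Event 3 (INT 2): INT 2 arrives: push (MAIN, PC=2), enter IRQ2 at PC=0 (depth now 1)
Event 4 (INT 2): INT 2 arrives: push (IRQ2, PC=0), enter IRQ2 at PC=0 (depth now 2)
Event 5 (EXEC): [IRQ2] PC=0: DEC 2 -> ACC=-1
Event 6 (EXEC): [IRQ2] PC=1: IRET -> resume IRQ2 at PC=0 (depth now 1)
Event 7 (EXEC): [IRQ2] PC=0: DEC 2 -> ACC=-3
Event 8 (EXEC): [IRQ2] PC=1: IRET -> resume MAIN at PC=2 (depth now 0)
Event 9 (INT 2): INT 2 arrives: push (MAIN, PC=2), enter IRQ2 at PC=0 (depth now 1)
Event 10 (EXEC): [IRQ2] PC=0: DEC 2 -> ACC=-5
Event 11 (EXEC): [IRQ2] PC=1: IRET -> resume MAIN at PC=2 (depth now 0)
Event 12 (EXEC): [MAIN] PC=2: DEC 1 -> ACC=-6
Event 13 (EXEC): [MAIN] PC=3: HALT

Answer: -6 MAIN 0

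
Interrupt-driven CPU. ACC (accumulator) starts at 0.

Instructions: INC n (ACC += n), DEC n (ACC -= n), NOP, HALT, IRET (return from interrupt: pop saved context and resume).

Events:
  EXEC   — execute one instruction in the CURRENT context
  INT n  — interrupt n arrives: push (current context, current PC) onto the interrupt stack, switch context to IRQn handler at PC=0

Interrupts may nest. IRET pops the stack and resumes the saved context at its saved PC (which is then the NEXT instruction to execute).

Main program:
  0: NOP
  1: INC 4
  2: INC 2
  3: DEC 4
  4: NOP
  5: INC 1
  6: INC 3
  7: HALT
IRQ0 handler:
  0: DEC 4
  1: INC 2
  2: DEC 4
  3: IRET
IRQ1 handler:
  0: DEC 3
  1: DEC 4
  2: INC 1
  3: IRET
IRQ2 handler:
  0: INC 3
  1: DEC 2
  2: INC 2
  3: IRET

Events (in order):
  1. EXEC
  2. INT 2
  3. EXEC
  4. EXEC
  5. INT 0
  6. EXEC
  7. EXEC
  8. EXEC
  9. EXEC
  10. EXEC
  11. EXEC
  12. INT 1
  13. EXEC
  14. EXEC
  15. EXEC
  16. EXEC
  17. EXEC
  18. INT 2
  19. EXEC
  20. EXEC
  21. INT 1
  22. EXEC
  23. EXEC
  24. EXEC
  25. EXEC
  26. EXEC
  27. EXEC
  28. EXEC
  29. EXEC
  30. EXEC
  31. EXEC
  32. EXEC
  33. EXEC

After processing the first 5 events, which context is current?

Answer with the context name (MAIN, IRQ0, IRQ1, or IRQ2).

Answer: IRQ0

Derivation:
Event 1 (EXEC): [MAIN] PC=0: NOP
Event 2 (INT 2): INT 2 arrives: push (MAIN, PC=1), enter IRQ2 at PC=0 (depth now 1)
Event 3 (EXEC): [IRQ2] PC=0: INC 3 -> ACC=3
Event 4 (EXEC): [IRQ2] PC=1: DEC 2 -> ACC=1
Event 5 (INT 0): INT 0 arrives: push (IRQ2, PC=2), enter IRQ0 at PC=0 (depth now 2)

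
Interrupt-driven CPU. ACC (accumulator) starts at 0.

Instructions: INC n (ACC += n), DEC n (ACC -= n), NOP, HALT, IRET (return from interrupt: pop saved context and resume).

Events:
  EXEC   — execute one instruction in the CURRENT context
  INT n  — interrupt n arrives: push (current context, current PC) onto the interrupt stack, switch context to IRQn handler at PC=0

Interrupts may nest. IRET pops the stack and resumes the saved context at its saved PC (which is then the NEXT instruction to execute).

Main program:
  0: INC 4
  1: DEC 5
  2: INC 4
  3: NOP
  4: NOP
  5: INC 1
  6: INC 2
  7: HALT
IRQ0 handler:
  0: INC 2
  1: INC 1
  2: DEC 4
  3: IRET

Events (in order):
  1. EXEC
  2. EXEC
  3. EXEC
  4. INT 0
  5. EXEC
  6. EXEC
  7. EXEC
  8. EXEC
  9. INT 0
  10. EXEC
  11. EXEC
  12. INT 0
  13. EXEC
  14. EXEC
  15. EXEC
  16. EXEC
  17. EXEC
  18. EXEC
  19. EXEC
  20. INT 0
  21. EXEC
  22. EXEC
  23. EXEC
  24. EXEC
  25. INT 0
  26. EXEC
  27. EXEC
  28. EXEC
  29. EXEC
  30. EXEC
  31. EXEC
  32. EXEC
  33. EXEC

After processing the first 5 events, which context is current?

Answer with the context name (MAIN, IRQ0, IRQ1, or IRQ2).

Answer: IRQ0

Derivation:
Event 1 (EXEC): [MAIN] PC=0: INC 4 -> ACC=4
Event 2 (EXEC): [MAIN] PC=1: DEC 5 -> ACC=-1
Event 3 (EXEC): [MAIN] PC=2: INC 4 -> ACC=3
Event 4 (INT 0): INT 0 arrives: push (MAIN, PC=3), enter IRQ0 at PC=0 (depth now 1)
Event 5 (EXEC): [IRQ0] PC=0: INC 2 -> ACC=5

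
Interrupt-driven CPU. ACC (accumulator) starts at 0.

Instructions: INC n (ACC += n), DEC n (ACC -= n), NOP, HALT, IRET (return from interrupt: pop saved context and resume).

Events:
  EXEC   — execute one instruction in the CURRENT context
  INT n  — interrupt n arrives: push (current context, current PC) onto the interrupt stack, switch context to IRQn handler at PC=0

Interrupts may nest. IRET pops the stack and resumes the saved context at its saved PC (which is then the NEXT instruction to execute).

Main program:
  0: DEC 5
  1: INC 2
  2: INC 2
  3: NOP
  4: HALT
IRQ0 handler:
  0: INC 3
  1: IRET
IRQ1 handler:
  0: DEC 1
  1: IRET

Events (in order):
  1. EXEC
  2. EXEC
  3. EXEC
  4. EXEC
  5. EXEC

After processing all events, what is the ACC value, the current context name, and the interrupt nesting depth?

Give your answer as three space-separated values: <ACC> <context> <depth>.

Answer: -1 MAIN 0

Derivation:
Event 1 (EXEC): [MAIN] PC=0: DEC 5 -> ACC=-5
Event 2 (EXEC): [MAIN] PC=1: INC 2 -> ACC=-3
Event 3 (EXEC): [MAIN] PC=2: INC 2 -> ACC=-1
Event 4 (EXEC): [MAIN] PC=3: NOP
Event 5 (EXEC): [MAIN] PC=4: HALT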